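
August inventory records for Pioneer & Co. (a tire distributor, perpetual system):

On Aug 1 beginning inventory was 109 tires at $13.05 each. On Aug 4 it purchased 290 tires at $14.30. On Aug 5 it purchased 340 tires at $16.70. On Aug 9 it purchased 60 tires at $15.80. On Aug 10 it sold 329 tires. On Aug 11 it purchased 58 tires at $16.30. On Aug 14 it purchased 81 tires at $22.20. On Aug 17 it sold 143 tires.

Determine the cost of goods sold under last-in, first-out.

Aug 10, 329 sold [LIFO — newest first]: 60 @ $15.80 + 269 @ $16.70 = $5,440.30
Aug 17, 143 sold [LIFO — newest first]: 81 @ $22.20 + 58 @ $16.30 + 4 @ $16.70 = $2,810.40
Total COGS = $5,440.30 + $2,810.40 = $8,250.70
Ending inventory: 109 @ $13.05 + 290 @ $14.30 + 67 @ $16.70 = $6,688.35
Check: goods available $14,939.05 = COGS $8,250.70 + ending $6,688.35

COGS = $8,250.70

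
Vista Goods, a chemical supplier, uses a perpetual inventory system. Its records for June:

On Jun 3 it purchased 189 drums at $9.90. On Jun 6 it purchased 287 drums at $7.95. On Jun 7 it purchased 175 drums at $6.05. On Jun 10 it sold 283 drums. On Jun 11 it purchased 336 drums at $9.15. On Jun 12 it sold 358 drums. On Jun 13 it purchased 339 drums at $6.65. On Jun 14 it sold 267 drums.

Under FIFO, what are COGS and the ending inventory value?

Jun 10, 283 sold [FIFO — oldest first]: 189 @ $9.90 + 94 @ $7.95 = $2,618.40
Jun 12, 358 sold [FIFO — oldest first]: 193 @ $7.95 + 165 @ $6.05 = $2,532.60
Jun 14, 267 sold [FIFO — oldest first]: 10 @ $6.05 + 257 @ $9.15 = $2,412.05
Total COGS = $2,618.40 + $2,532.60 + $2,412.05 = $7,563.05
Ending inventory: 79 @ $9.15 + 339 @ $6.65 = $2,977.20
Check: goods available $10,540.25 = COGS $7,563.05 + ending $2,977.20

COGS = $7,563.05; ending inventory = $2,977.20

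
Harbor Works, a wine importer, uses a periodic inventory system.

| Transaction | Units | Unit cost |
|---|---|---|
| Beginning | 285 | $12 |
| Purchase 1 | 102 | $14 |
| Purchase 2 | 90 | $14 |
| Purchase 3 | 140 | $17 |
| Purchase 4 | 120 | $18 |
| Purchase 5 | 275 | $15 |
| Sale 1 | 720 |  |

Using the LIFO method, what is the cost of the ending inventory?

Sale 1 (720) [LIFO — newest first]: 275 @ $15 + 120 @ $18 + 140 @ $17 + 90 @ $14 + 95 @ $14 = $11,255
Ending inventory: 285 @ $12 + 7 @ $14 = $3,518

Ending inventory = $3,518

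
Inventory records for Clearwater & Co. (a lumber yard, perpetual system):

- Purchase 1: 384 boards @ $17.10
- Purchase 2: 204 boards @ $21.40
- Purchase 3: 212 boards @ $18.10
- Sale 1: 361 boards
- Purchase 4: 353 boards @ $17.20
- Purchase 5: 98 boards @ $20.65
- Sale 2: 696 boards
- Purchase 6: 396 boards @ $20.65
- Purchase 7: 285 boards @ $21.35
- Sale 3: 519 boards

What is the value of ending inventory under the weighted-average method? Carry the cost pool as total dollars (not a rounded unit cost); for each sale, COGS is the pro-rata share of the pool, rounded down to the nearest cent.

Ending inventory = $7,239.36

After Purchase 1: 384 on hand, pool $6,566.40 (≈ $17.1000 each)
After Purchase 2: 588 on hand, pool $10,932.00 (≈ $18.5918 each)
After Purchase 3: 800 on hand, pool $14,769.20 (≈ $18.4615 each)
Sale 1, sell 361: 361/800 × $14,769.20 → $6,664.60
After Purchase 4: 792 on hand, pool $14,176.20 (≈ $17.8992 each)
After Purchase 5: 890 on hand, pool $16,199.90 (≈ $18.2021 each)
Sale 2, sell 696: 696/890 × $16,199.90 → $12,668.68
After Purchase 6: 590 on hand, pool $11,708.62 (≈ $19.8451 each)
After Purchase 7: 875 on hand, pool $17,793.37 (≈ $20.3353 each)
Sale 3, sell 519: 519/875 × $17,793.37 → $10,554.01
Total COGS = $6,664.60 + $12,668.68 + $10,554.01 = $29,887.29
Ending inventory (cost pool remaining) = $7,239.36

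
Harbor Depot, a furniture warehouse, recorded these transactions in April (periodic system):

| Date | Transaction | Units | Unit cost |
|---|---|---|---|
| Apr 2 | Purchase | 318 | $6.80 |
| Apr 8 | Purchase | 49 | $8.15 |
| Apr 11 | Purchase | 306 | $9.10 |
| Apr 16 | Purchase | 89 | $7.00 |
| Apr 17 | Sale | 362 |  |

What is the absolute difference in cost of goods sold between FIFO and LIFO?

$586.30

FIFO COGS: 318 @ $6.80 + 44 @ $8.15 = $2,521.00
LIFO COGS: 89 @ $7.00 + 273 @ $9.10 = $3,107.30
Difference = |$2,521.00 − $3,107.30| = $586.30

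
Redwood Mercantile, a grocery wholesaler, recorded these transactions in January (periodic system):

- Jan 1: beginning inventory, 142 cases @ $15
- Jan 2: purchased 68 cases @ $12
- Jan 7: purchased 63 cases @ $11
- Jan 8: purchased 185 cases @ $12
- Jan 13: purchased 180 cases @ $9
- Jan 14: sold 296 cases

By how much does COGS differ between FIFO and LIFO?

$903

FIFO COGS: 142 @ $15 + 68 @ $12 + 63 @ $11 + 23 @ $12 = $3,915
LIFO COGS: 180 @ $9 + 116 @ $12 = $3,012
Difference = |$3,915 − $3,012| = $903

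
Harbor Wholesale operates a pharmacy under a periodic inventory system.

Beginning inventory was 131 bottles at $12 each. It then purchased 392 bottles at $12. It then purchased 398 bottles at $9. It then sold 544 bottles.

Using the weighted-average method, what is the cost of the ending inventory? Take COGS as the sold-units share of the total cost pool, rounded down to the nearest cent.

Ending inventory = $4,035.26

Sale 1, sell 544: 544/921 × $9,858.00 → $5,822.74
Ending inventory (cost pool remaining) = $4,035.26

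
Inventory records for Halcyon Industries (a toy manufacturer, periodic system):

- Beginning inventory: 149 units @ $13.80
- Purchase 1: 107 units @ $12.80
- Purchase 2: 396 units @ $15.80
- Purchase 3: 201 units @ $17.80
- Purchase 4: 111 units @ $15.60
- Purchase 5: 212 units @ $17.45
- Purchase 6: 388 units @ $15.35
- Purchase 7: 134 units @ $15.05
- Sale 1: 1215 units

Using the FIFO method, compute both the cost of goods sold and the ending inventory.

Sale 1 (1215) [FIFO — oldest first]: 149 @ $13.80 + 107 @ $12.80 + 396 @ $15.80 + 201 @ $17.80 + 111 @ $15.60 + 212 @ $17.45 + 39 @ $15.35 = $19,290.05
Ending inventory: 349 @ $15.35 + 134 @ $15.05 = $7,373.85

COGS = $19,290.05; ending inventory = $7,373.85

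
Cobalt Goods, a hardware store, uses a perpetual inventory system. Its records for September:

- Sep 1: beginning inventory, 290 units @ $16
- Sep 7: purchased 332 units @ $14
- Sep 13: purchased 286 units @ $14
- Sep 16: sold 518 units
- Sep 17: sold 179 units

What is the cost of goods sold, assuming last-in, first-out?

Sep 16, 518 sold [LIFO — newest first]: 286 @ $14 + 232 @ $14 = $7,252
Sep 17, 179 sold [LIFO — newest first]: 100 @ $14 + 79 @ $16 = $2,664
Total COGS = $7,252 + $2,664 = $9,916
Ending inventory: 211 @ $16 = $3,376
Check: goods available $13,292 = COGS $9,916 + ending $3,376

COGS = $9,916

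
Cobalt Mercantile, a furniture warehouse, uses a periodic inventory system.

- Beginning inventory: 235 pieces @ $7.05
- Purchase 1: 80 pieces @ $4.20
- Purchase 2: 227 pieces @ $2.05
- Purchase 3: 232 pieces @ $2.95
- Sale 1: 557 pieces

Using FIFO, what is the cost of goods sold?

COGS = $2,502.35

Sale 1 (557) [FIFO — oldest first]: 235 @ $7.05 + 80 @ $4.20 + 227 @ $2.05 + 15 @ $2.95 = $2,502.35
Ending inventory: 217 @ $2.95 = $640.15
Check: goods available $3,142.50 = COGS $2,502.35 + ending $640.15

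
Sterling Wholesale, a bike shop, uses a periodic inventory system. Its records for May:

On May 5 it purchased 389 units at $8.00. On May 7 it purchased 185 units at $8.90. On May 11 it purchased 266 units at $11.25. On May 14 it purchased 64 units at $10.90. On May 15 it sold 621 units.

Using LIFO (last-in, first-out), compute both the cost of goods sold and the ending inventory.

May 15, 621 sold [LIFO — newest first]: 64 @ $10.90 + 266 @ $11.25 + 185 @ $8.90 + 106 @ $8.00 = $6,184.60
Ending inventory: 283 @ $8.00 = $2,264.00

COGS = $6,184.60; ending inventory = $2,264.00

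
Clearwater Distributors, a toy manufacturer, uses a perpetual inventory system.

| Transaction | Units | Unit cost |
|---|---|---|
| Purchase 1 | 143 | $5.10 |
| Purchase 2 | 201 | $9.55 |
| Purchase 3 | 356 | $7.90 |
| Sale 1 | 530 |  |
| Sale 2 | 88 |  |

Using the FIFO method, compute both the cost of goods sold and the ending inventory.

COGS = $4,813.45; ending inventory = $647.80

Sale 1 (530) [FIFO — oldest first]: 143 @ $5.10 + 201 @ $9.55 + 186 @ $7.90 = $4,118.25
Sale 2 (88) [FIFO — oldest first]: 88 @ $7.90 = $695.20
Total COGS = $4,118.25 + $695.20 = $4,813.45
Ending inventory: 82 @ $7.90 = $647.80
Check: goods available $5,461.25 = COGS $4,813.45 + ending $647.80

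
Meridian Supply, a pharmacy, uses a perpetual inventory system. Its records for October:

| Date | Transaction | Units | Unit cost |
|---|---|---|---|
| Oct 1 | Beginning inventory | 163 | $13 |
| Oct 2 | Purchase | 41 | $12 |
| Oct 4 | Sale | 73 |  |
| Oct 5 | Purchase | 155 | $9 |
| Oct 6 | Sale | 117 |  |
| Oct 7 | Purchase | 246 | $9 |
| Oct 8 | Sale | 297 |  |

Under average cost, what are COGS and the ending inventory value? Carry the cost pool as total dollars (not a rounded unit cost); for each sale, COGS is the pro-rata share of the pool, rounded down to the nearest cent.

COGS = $5,074.37; ending inventory = $1,145.63

After Oct 1: 163 on hand, pool $2,119.00 (≈ $13.0000 each)
After Oct 2: 204 on hand, pool $2,611.00 (≈ $12.7990 each)
Oct 4, sell 73: 73/204 × $2,611.00 → $934.32
After Oct 5: 286 on hand, pool $3,071.68 (≈ $10.7401 each)
Oct 6, sell 117: 117/286 × $3,071.68 → $1,256.59
After Oct 7: 415 on hand, pool $4,029.09 (≈ $9.7087 each)
Oct 8, sell 297: 297/415 × $4,029.09 → $2,883.46
Total COGS = $934.32 + $1,256.59 + $2,883.46 = $5,074.37
Ending inventory (cost pool remaining) = $1,145.63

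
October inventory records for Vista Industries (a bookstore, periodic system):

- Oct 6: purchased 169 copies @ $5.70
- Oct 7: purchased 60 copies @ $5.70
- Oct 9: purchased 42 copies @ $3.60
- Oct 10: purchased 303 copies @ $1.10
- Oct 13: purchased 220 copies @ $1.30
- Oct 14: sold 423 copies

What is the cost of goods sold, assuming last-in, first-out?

COGS = $509.30

Oct 14, 423 sold [LIFO — newest first]: 220 @ $1.30 + 203 @ $1.10 = $509.30
Ending inventory: 169 @ $5.70 + 60 @ $5.70 + 42 @ $3.60 + 100 @ $1.10 = $1,566.50
Check: goods available $2,075.80 = COGS $509.30 + ending $1,566.50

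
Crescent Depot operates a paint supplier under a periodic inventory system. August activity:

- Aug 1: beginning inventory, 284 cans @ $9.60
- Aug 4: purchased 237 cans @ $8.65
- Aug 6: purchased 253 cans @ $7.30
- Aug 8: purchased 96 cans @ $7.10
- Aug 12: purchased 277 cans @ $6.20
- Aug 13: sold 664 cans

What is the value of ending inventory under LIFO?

Ending inventory = $4,447.75

Aug 13, 664 sold [LIFO — newest first]: 277 @ $6.20 + 96 @ $7.10 + 253 @ $7.30 + 38 @ $8.65 = $4,574.60
Ending inventory: 284 @ $9.60 + 199 @ $8.65 = $4,447.75
Check: goods available $9,022.35 = COGS $4,574.60 + ending $4,447.75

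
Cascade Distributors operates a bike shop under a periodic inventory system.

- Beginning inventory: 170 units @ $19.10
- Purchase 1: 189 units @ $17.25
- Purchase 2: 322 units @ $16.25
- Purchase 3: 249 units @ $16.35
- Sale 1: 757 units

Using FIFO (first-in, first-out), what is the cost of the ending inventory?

Sale 1 (757) [FIFO — oldest first]: 170 @ $19.10 + 189 @ $17.25 + 322 @ $16.25 + 76 @ $16.35 = $12,982.35
Ending inventory: 173 @ $16.35 = $2,828.55

Ending inventory = $2,828.55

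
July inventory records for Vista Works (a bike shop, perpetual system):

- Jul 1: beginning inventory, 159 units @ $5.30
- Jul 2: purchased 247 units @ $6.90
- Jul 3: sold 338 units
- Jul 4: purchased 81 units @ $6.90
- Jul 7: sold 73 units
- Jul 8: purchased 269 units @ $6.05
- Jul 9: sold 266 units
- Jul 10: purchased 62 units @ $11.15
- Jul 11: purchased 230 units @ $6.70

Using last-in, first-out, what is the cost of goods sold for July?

Jul 3, 338 sold [LIFO — newest first]: 247 @ $6.90 + 91 @ $5.30 = $2,186.60
Jul 7, 73 sold [LIFO — newest first]: 73 @ $6.90 = $503.70
Jul 9, 266 sold [LIFO — newest first]: 266 @ $6.05 = $1,609.30
Total COGS = $2,186.60 + $503.70 + $1,609.30 = $4,299.60
Ending inventory: 68 @ $5.30 + 8 @ $6.90 + 3 @ $6.05 + 62 @ $11.15 + 230 @ $6.70 = $2,666.05
Check: goods available $6,965.65 = COGS $4,299.60 + ending $2,666.05

COGS = $4,299.60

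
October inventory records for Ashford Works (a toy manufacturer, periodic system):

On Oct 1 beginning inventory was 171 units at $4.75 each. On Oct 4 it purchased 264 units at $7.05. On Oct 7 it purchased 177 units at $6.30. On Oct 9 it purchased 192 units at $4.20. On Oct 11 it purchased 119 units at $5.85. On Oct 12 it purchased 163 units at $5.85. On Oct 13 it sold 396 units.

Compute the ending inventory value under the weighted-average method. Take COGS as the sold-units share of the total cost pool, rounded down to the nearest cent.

Oct 13, sell 396: 396/1086 × $6,244.65 → $2,277.05
Ending inventory (cost pool remaining) = $3,967.60
Check: goods available $6,244.65 = COGS $2,277.05 + ending $3,967.60

Ending inventory = $3,967.60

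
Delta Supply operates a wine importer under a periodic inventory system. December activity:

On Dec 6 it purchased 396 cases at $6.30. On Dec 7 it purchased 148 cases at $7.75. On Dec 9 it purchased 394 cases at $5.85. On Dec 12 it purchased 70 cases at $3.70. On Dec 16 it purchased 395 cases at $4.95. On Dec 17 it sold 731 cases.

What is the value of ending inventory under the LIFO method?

Dec 17, 731 sold [LIFO — newest first]: 395 @ $4.95 + 70 @ $3.70 + 266 @ $5.85 = $3,770.35
Ending inventory: 396 @ $6.30 + 148 @ $7.75 + 128 @ $5.85 = $4,390.60

Ending inventory = $4,390.60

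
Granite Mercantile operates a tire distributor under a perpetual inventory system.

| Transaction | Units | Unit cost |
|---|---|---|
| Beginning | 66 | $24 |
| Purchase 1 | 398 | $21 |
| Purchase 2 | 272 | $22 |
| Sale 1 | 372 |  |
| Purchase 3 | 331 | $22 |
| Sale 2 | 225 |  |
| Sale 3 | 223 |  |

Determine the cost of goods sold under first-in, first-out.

Sale 1 (372) [FIFO — oldest first]: 66 @ $24 + 306 @ $21 = $8,010
Sale 2 (225) [FIFO — oldest first]: 92 @ $21 + 133 @ $22 = $4,858
Sale 3 (223) [FIFO — oldest first]: 139 @ $22 + 84 @ $22 = $4,906
Total COGS = $8,010 + $4,858 + $4,906 = $17,774
Ending inventory: 247 @ $22 = $5,434
Check: goods available $23,208 = COGS $17,774 + ending $5,434

COGS = $17,774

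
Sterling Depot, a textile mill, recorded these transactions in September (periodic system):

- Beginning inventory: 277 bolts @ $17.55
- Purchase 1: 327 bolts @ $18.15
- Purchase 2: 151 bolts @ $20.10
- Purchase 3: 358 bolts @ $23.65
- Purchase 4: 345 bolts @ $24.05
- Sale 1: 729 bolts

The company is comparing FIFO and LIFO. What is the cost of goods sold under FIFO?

FIFO COGS: 277 @ $17.55 + 327 @ $18.15 + 125 @ $20.10 = $13,308.90
LIFO COGS: 345 @ $24.05 + 358 @ $23.65 + 26 @ $20.10 = $17,286.55

COGS = $13,308.90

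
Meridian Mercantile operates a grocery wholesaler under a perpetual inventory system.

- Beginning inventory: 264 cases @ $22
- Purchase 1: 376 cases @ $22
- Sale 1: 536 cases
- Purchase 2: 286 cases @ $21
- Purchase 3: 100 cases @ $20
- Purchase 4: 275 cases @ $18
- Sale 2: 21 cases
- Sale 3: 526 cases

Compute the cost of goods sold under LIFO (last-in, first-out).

Sale 1 (536) [LIFO — newest first]: 376 @ $22 + 160 @ $22 = $11,792
Sale 2 (21) [LIFO — newest first]: 21 @ $18 = $378
Sale 3 (526) [LIFO — newest first]: 254 @ $18 + 100 @ $20 + 172 @ $21 = $10,184
Total COGS = $11,792 + $378 + $10,184 = $22,354
Ending inventory: 104 @ $22 + 114 @ $21 = $4,682
Check: goods available $27,036 = COGS $22,354 + ending $4,682

COGS = $22,354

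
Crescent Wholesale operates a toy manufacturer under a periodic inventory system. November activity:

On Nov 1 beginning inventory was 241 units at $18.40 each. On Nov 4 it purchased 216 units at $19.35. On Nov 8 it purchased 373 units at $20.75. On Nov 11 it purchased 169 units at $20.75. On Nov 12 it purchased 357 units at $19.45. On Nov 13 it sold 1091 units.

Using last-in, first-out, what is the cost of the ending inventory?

Ending inventory = $4,898.80

Nov 13, 1091 sold [LIFO — newest first]: 357 @ $19.45 + 169 @ $20.75 + 373 @ $20.75 + 192 @ $19.35 = $21,905.35
Ending inventory: 241 @ $18.40 + 24 @ $19.35 = $4,898.80
Check: goods available $26,804.15 = COGS $21,905.35 + ending $4,898.80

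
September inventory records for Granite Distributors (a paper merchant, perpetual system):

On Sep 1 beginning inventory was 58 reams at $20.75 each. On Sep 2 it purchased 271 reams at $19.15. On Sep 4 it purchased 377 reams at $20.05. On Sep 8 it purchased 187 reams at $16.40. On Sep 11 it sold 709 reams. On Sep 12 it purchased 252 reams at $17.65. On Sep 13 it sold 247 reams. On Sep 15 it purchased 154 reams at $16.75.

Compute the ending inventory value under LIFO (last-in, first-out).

Ending inventory = $6,284.15

Sep 11, 709 sold [LIFO — newest first]: 187 @ $16.40 + 377 @ $20.05 + 145 @ $19.15 = $13,402.40
Sep 13, 247 sold [LIFO — newest first]: 247 @ $17.65 = $4,359.55
Total COGS = $13,402.40 + $4,359.55 = $17,761.95
Ending inventory: 58 @ $20.75 + 126 @ $19.15 + 5 @ $17.65 + 154 @ $16.75 = $6,284.15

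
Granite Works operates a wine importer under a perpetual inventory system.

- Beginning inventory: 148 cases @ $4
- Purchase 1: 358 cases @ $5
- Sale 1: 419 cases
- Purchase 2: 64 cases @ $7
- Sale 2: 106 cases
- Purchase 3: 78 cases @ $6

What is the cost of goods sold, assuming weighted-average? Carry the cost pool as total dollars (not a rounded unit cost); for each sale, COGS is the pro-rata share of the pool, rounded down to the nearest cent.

After Beginning: 148 on hand, pool $592.00 (≈ $4.0000 each)
After Purchase 1: 506 on hand, pool $2,382.00 (≈ $4.7075 each)
Sale 1, sell 419: 419/506 × $2,382.00 → $1,972.44
After Purchase 2: 151 on hand, pool $857.56 (≈ $5.6792 each)
Sale 2, sell 106: 106/151 × $857.56 → $601.99
After Purchase 3: 123 on hand, pool $723.57 (≈ $5.8827 each)
Total COGS = $1,972.44 + $601.99 = $2,574.43
Ending inventory (cost pool remaining) = $723.57

COGS = $2,574.43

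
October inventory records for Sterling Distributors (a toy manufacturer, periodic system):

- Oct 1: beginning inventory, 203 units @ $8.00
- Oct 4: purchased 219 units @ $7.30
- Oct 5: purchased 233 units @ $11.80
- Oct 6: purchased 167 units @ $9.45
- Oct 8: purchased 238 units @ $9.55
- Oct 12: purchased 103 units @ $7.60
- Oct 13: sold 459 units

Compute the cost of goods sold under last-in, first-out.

COGS = $4,170.80

Oct 13, 459 sold [LIFO — newest first]: 103 @ $7.60 + 238 @ $9.55 + 118 @ $9.45 = $4,170.80
Ending inventory: 203 @ $8.00 + 219 @ $7.30 + 233 @ $11.80 + 49 @ $9.45 = $6,435.15
Check: goods available $10,605.95 = COGS $4,170.80 + ending $6,435.15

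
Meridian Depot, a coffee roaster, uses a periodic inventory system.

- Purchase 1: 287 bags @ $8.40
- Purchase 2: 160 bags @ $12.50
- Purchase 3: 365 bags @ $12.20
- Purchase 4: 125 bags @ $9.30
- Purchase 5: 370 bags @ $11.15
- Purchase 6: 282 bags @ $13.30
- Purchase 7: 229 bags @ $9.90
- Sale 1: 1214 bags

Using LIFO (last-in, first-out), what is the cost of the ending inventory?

Ending inventory = $6,326.20

Sale 1 (1214) [LIFO — newest first]: 229 @ $9.90 + 282 @ $13.30 + 370 @ $11.15 + 125 @ $9.30 + 208 @ $12.20 = $13,843.30
Ending inventory: 287 @ $8.40 + 160 @ $12.50 + 157 @ $12.20 = $6,326.20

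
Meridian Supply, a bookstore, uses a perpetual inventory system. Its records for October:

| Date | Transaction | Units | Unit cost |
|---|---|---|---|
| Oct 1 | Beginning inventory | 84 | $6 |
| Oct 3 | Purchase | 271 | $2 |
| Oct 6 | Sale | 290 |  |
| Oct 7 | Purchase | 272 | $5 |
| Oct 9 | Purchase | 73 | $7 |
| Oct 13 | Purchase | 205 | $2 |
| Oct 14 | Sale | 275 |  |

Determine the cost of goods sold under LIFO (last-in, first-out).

Oct 6, 290 sold [LIFO — newest first]: 271 @ $2 + 19 @ $6 = $656
Oct 14, 275 sold [LIFO — newest first]: 205 @ $2 + 70 @ $7 = $900
Total COGS = $656 + $900 = $1,556
Ending inventory: 65 @ $6 + 272 @ $5 + 3 @ $7 = $1,771
Check: goods available $3,327 = COGS $1,556 + ending $1,771

COGS = $1,556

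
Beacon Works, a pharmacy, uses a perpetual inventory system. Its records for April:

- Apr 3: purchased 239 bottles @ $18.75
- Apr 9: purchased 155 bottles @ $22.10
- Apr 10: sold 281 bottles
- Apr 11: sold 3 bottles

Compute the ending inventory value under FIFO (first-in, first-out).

Ending inventory = $2,431.00

Apr 10, 281 sold [FIFO — oldest first]: 239 @ $18.75 + 42 @ $22.10 = $5,409.45
Apr 11, 3 sold [FIFO — oldest first]: 3 @ $22.10 = $66.30
Total COGS = $5,409.45 + $66.30 = $5,475.75
Ending inventory: 110 @ $22.10 = $2,431.00
Check: goods available $7,906.75 = COGS $5,475.75 + ending $2,431.00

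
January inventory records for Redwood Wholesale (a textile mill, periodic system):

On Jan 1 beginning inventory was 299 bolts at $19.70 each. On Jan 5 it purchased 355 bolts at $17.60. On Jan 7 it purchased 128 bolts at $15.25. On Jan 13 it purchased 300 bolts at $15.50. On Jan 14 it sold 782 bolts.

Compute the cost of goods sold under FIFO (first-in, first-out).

COGS = $14,090.30

Jan 14, 782 sold [FIFO — oldest first]: 299 @ $19.70 + 355 @ $17.60 + 128 @ $15.25 = $14,090.30
Ending inventory: 300 @ $15.50 = $4,650.00
Check: goods available $18,740.30 = COGS $14,090.30 + ending $4,650.00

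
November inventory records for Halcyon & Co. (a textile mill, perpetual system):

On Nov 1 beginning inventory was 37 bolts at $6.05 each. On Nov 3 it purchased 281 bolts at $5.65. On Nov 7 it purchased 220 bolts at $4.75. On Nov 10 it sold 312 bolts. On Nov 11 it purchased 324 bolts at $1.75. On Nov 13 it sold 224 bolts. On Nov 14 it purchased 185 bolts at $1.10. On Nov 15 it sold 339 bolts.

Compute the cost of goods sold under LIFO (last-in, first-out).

Nov 10, 312 sold [LIFO — newest first]: 220 @ $4.75 + 92 @ $5.65 = $1,564.80
Nov 13, 224 sold [LIFO — newest first]: 224 @ $1.75 = $392.00
Nov 15, 339 sold [LIFO — newest first]: 185 @ $1.10 + 100 @ $1.75 + 54 @ $5.65 = $683.60
Total COGS = $1,564.80 + $392.00 + $683.60 = $2,640.40
Ending inventory: 37 @ $6.05 + 135 @ $5.65 = $986.60

COGS = $2,640.40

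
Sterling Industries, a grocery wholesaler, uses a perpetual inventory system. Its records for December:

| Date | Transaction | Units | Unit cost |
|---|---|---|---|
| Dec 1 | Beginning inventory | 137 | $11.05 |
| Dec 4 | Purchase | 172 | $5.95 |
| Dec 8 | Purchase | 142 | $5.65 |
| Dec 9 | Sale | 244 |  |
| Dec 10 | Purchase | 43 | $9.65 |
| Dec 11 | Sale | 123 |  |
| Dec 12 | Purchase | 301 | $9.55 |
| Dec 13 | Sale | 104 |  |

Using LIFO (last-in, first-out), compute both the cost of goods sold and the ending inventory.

COGS = $3,344.35; ending inventory = $3,284.70

Dec 9, 244 sold [LIFO — newest first]: 142 @ $5.65 + 102 @ $5.95 = $1,409.20
Dec 11, 123 sold [LIFO — newest first]: 43 @ $9.65 + 70 @ $5.95 + 10 @ $11.05 = $941.95
Dec 13, 104 sold [LIFO — newest first]: 104 @ $9.55 = $993.20
Total COGS = $1,409.20 + $941.95 + $993.20 = $3,344.35
Ending inventory: 127 @ $11.05 + 197 @ $9.55 = $3,284.70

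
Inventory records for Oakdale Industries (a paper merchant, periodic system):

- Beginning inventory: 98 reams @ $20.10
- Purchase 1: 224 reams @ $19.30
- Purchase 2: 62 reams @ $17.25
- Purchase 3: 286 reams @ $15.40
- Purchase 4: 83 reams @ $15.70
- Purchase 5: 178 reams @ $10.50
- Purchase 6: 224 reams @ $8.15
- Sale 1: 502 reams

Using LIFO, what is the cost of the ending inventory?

Sale 1 (502) [LIFO — newest first]: 224 @ $8.15 + 178 @ $10.50 + 83 @ $15.70 + 17 @ $15.40 = $5,259.50
Ending inventory: 98 @ $20.10 + 224 @ $19.30 + 62 @ $17.25 + 269 @ $15.40 = $11,505.10

Ending inventory = $11,505.10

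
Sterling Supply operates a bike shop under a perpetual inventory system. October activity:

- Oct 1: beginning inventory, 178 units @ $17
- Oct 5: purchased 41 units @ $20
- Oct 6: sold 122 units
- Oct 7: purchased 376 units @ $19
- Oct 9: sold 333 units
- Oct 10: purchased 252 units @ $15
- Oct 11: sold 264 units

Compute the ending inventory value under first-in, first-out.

Oct 6, 122 sold [FIFO — oldest first]: 122 @ $17 = $2,074
Oct 9, 333 sold [FIFO — oldest first]: 56 @ $17 + 41 @ $20 + 236 @ $19 = $6,256
Oct 11, 264 sold [FIFO — oldest first]: 140 @ $19 + 124 @ $15 = $4,520
Total COGS = $2,074 + $6,256 + $4,520 = $12,850
Ending inventory: 128 @ $15 = $1,920
Check: goods available $14,770 = COGS $12,850 + ending $1,920

Ending inventory = $1,920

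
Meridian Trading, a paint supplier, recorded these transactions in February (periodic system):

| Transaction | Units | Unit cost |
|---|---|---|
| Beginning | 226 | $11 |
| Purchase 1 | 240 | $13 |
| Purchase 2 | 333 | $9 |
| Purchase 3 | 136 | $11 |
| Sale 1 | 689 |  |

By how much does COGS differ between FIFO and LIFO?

$260

FIFO COGS: 226 @ $11 + 240 @ $13 + 223 @ $9 = $7,613
LIFO COGS: 136 @ $11 + 333 @ $9 + 220 @ $13 = $7,353
Difference = |$7,613 − $7,353| = $260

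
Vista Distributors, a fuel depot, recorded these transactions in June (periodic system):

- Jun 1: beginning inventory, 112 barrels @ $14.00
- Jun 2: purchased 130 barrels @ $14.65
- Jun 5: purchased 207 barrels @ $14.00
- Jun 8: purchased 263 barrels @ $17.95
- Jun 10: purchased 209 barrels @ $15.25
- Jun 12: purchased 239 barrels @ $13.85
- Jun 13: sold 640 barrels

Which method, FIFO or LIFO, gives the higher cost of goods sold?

FIFO COGS: 112 @ $14.00 + 130 @ $14.65 + 207 @ $14.00 + 191 @ $17.95 = $9,798.95
LIFO COGS: 239 @ $13.85 + 209 @ $15.25 + 192 @ $17.95 = $9,943.80

LIFO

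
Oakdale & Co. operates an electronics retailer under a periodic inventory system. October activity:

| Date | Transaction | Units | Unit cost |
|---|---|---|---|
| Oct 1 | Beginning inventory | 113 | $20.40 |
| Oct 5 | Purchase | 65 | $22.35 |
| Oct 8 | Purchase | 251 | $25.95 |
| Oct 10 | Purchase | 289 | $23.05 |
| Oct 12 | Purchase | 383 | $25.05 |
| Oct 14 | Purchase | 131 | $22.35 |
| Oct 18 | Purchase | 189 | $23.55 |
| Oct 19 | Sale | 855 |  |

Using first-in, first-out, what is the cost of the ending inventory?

Ending inventory = $13,541.10

Oct 19, 855 sold [FIFO — oldest first]: 113 @ $20.40 + 65 @ $22.35 + 251 @ $25.95 + 289 @ $23.05 + 137 @ $25.05 = $20,364.70
Ending inventory: 246 @ $25.05 + 131 @ $22.35 + 189 @ $23.55 = $13,541.10
Check: goods available $33,905.80 = COGS $20,364.70 + ending $13,541.10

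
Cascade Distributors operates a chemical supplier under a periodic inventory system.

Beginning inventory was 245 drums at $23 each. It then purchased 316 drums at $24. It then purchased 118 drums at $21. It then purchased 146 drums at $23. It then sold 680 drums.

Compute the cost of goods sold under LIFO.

Sale 1 (680) [LIFO — newest first]: 146 @ $23 + 118 @ $21 + 316 @ $24 + 100 @ $23 = $15,720
Ending inventory: 145 @ $23 = $3,335

COGS = $15,720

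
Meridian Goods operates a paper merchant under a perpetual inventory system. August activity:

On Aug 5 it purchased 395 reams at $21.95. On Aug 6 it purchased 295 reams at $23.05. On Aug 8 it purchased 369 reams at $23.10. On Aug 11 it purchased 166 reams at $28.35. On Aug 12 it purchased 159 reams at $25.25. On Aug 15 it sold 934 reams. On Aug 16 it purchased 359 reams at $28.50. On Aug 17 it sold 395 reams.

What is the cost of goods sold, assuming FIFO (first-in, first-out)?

Aug 15, 934 sold [FIFO — oldest first]: 395 @ $21.95 + 295 @ $23.05 + 244 @ $23.10 = $21,106.40
Aug 17, 395 sold [FIFO — oldest first]: 125 @ $23.10 + 166 @ $28.35 + 104 @ $25.25 = $10,219.60
Total COGS = $21,106.40 + $10,219.60 = $31,326.00
Ending inventory: 55 @ $25.25 + 359 @ $28.50 = $11,620.25

COGS = $31,326.00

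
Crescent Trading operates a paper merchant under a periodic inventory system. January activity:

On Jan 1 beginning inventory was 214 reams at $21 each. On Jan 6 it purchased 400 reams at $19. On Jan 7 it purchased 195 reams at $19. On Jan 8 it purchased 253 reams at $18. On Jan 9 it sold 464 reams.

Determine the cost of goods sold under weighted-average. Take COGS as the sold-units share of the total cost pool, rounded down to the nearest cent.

Jan 9, sell 464: 464/1062 × $20,353.00 → $8,892.45
Ending inventory (cost pool remaining) = $11,460.55
Check: goods available $20,353.00 = COGS $8,892.45 + ending $11,460.55

COGS = $8,892.45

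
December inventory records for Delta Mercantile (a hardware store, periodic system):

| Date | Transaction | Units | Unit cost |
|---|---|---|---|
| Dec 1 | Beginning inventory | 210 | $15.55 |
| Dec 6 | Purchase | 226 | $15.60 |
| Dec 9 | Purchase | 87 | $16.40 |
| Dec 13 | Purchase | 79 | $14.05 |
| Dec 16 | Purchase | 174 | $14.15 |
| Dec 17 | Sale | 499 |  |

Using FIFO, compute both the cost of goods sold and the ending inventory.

Dec 17, 499 sold [FIFO — oldest first]: 210 @ $15.55 + 226 @ $15.60 + 63 @ $16.40 = $7,824.30
Ending inventory: 24 @ $16.40 + 79 @ $14.05 + 174 @ $14.15 = $3,965.65
Check: goods available $11,789.95 = COGS $7,824.30 + ending $3,965.65

COGS = $7,824.30; ending inventory = $3,965.65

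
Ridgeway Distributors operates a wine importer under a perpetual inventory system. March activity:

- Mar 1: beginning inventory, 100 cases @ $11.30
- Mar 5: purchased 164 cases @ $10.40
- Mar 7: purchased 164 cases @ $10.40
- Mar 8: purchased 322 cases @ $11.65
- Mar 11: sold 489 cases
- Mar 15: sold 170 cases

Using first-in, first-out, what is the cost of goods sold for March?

Mar 11, 489 sold [FIFO — oldest first]: 100 @ $11.30 + 164 @ $10.40 + 164 @ $10.40 + 61 @ $11.65 = $5,251.85
Mar 15, 170 sold [FIFO — oldest first]: 170 @ $11.65 = $1,980.50
Total COGS = $5,251.85 + $1,980.50 = $7,232.35
Ending inventory: 91 @ $11.65 = $1,060.15

COGS = $7,232.35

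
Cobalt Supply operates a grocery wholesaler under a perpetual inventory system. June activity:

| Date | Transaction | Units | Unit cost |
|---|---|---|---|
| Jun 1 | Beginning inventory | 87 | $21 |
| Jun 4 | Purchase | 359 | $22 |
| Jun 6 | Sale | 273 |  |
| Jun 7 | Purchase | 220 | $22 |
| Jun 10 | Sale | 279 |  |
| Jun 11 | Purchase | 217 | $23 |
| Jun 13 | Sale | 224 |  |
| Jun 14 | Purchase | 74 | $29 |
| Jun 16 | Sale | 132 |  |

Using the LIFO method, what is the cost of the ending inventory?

Jun 6, 273 sold [LIFO — newest first]: 273 @ $22 = $6,006
Jun 10, 279 sold [LIFO — newest first]: 220 @ $22 + 59 @ $22 = $6,138
Jun 13, 224 sold [LIFO — newest first]: 217 @ $23 + 7 @ $22 = $5,145
Jun 16, 132 sold [LIFO — newest first]: 74 @ $29 + 20 @ $22 + 38 @ $21 = $3,384
Total COGS = $6,006 + $6,138 + $5,145 + $3,384 = $20,673
Ending inventory: 49 @ $21 = $1,029
Check: goods available $21,702 = COGS $20,673 + ending $1,029

Ending inventory = $1,029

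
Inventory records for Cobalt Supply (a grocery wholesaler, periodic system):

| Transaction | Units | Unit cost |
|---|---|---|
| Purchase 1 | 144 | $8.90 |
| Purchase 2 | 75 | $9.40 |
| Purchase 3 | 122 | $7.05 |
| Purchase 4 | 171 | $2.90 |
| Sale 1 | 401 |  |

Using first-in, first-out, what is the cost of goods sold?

COGS = $3,020.70

Sale 1 (401) [FIFO — oldest first]: 144 @ $8.90 + 75 @ $9.40 + 122 @ $7.05 + 60 @ $2.90 = $3,020.70
Ending inventory: 111 @ $2.90 = $321.90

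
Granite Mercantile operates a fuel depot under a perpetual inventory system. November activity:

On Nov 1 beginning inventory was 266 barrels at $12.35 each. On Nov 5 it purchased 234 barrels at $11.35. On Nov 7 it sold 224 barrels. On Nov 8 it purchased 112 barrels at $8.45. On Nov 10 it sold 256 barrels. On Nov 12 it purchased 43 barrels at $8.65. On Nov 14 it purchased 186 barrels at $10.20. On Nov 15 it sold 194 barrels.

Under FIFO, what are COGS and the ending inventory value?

COGS = $7,453.15; ending inventory = $1,703.40

Nov 7, 224 sold [FIFO — oldest first]: 224 @ $12.35 = $2,766.40
Nov 10, 256 sold [FIFO — oldest first]: 42 @ $12.35 + 214 @ $11.35 = $2,947.60
Nov 15, 194 sold [FIFO — oldest first]: 20 @ $11.35 + 112 @ $8.45 + 43 @ $8.65 + 19 @ $10.20 = $1,739.15
Total COGS = $2,766.40 + $2,947.60 + $1,739.15 = $7,453.15
Ending inventory: 167 @ $10.20 = $1,703.40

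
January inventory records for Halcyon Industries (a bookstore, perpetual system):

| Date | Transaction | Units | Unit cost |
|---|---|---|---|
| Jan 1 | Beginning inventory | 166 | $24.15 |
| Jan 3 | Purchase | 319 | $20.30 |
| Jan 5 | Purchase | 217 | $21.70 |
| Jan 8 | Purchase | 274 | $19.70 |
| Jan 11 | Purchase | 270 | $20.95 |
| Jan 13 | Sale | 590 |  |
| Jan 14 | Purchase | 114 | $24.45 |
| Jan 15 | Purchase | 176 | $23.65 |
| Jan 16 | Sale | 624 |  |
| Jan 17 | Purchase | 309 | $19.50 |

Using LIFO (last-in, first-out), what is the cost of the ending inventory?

Jan 13, 590 sold [LIFO — newest first]: 270 @ $20.95 + 274 @ $19.70 + 46 @ $21.70 = $12,052.50
Jan 16, 624 sold [LIFO — newest first]: 176 @ $23.65 + 114 @ $24.45 + 171 @ $21.70 + 163 @ $20.30 = $13,969.30
Total COGS = $12,052.50 + $13,969.30 = $26,021.80
Ending inventory: 166 @ $24.15 + 156 @ $20.30 + 309 @ $19.50 = $13,201.20

Ending inventory = $13,201.20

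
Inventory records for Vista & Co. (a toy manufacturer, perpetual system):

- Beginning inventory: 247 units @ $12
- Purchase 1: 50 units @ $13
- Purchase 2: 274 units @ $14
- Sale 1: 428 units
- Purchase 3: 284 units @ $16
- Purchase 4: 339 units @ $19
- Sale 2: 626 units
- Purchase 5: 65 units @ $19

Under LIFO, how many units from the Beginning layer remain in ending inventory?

140

Sale 1 (428) [LIFO — newest first]: 274 @ $14 + 50 @ $13 + 104 @ $12 = $5,734
Sale 2 (626) [LIFO — newest first]: 339 @ $19 + 284 @ $16 + 3 @ $12 = $11,021
Total COGS = $5,734 + $11,021 = $16,755
Ending inventory: 140 @ $12 + 65 @ $19 = $2,915
Check: goods available $19,670 = COGS $16,755 + ending $2,915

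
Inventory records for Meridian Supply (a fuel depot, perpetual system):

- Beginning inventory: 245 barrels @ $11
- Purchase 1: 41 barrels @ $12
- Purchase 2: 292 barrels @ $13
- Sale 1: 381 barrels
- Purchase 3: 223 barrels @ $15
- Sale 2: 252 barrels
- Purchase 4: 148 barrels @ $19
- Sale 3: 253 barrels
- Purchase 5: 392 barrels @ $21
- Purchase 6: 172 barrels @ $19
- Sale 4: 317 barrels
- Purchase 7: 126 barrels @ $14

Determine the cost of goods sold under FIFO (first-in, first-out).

Sale 1 (381) [FIFO — oldest first]: 245 @ $11 + 41 @ $12 + 95 @ $13 = $4,422
Sale 2 (252) [FIFO — oldest first]: 197 @ $13 + 55 @ $15 = $3,386
Sale 3 (253) [FIFO — oldest first]: 168 @ $15 + 85 @ $19 = $4,135
Sale 4 (317) [FIFO — oldest first]: 63 @ $19 + 254 @ $21 = $6,531
Total COGS = $4,422 + $3,386 + $4,135 + $6,531 = $18,474
Ending inventory: 138 @ $21 + 172 @ $19 + 126 @ $14 = $7,930

COGS = $18,474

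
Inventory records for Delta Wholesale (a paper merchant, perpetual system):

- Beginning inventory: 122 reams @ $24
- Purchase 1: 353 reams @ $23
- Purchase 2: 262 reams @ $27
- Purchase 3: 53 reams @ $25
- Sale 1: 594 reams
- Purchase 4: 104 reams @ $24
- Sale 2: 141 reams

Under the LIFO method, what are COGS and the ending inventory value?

COGS = $18,163; ending inventory = $3,779

Sale 1 (594) [LIFO — newest first]: 53 @ $25 + 262 @ $27 + 279 @ $23 = $14,816
Sale 2 (141) [LIFO — newest first]: 104 @ $24 + 37 @ $23 = $3,347
Total COGS = $14,816 + $3,347 = $18,163
Ending inventory: 122 @ $24 + 37 @ $23 = $3,779
Check: goods available $21,942 = COGS $18,163 + ending $3,779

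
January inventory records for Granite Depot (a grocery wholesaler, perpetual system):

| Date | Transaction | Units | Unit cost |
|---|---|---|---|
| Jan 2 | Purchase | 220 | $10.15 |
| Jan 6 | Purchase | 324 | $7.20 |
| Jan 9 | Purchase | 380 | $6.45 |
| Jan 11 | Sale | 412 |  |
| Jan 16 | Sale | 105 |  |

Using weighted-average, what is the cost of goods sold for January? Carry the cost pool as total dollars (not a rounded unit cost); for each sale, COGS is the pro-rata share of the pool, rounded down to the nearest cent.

COGS = $3,926.06

After Jan 2: 220 on hand, pool $2,233.00 (≈ $10.1500 each)
After Jan 6: 544 on hand, pool $4,565.80 (≈ $8.3930 each)
After Jan 9: 924 on hand, pool $7,016.80 (≈ $7.5939 each)
Jan 11, sell 412: 412/924 × $7,016.80 → $3,128.70
Jan 16, sell 105: 105/512 × $3,888.10 → $797.36
Total COGS = $3,128.70 + $797.36 = $3,926.06
Ending inventory (cost pool remaining) = $3,090.74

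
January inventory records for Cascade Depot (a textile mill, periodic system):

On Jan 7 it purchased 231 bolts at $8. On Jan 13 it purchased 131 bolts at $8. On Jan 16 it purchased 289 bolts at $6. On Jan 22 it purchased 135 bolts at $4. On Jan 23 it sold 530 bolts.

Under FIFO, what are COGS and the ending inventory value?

Jan 23, 530 sold [FIFO — oldest first]: 231 @ $8 + 131 @ $8 + 168 @ $6 = $3,904
Ending inventory: 121 @ $6 + 135 @ $4 = $1,266

COGS = $3,904; ending inventory = $1,266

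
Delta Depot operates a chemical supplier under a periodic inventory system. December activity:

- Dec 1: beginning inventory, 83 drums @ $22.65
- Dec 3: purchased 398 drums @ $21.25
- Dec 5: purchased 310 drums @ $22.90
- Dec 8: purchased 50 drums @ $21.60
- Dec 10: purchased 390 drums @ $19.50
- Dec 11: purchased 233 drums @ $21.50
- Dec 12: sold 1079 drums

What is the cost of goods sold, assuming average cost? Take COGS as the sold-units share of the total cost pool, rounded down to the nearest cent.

COGS = $22,944.19

Dec 12, sell 1079: 1079/1464 × $31,130.95 → $22,944.19
Ending inventory (cost pool remaining) = $8,186.76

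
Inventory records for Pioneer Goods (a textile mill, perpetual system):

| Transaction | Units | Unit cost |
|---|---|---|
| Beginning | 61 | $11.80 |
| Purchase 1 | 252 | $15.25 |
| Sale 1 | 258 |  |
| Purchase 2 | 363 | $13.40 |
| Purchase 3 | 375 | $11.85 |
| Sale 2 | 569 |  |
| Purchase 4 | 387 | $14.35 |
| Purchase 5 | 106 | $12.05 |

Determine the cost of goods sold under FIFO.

Sale 1 (258) [FIFO — oldest first]: 61 @ $11.80 + 197 @ $15.25 = $3,724.05
Sale 2 (569) [FIFO — oldest first]: 55 @ $15.25 + 363 @ $13.40 + 151 @ $11.85 = $7,492.30
Total COGS = $3,724.05 + $7,492.30 = $11,216.35
Ending inventory: 224 @ $11.85 + 387 @ $14.35 + 106 @ $12.05 = $9,485.15

COGS = $11,216.35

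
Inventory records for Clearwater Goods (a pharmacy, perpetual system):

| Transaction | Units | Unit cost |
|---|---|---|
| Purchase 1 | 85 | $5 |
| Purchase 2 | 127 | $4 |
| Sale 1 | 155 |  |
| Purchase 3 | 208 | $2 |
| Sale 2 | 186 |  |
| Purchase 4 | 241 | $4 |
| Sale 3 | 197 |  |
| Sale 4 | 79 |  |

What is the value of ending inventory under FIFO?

Sale 1 (155) [FIFO — oldest first]: 85 @ $5 + 70 @ $4 = $705
Sale 2 (186) [FIFO — oldest first]: 57 @ $4 + 129 @ $2 = $486
Sale 3 (197) [FIFO — oldest first]: 79 @ $2 + 118 @ $4 = $630
Sale 4 (79) [FIFO — oldest first]: 79 @ $4 = $316
Total COGS = $705 + $486 + $630 + $316 = $2,137
Ending inventory: 44 @ $4 = $176
Check: goods available $2,313 = COGS $2,137 + ending $176

Ending inventory = $176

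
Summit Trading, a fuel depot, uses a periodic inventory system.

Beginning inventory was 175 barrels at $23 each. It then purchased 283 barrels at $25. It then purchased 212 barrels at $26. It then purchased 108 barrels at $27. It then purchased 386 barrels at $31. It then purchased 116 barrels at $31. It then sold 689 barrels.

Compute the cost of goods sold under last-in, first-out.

COGS = $20,532

Sale 1 (689) [LIFO — newest first]: 116 @ $31 + 386 @ $31 + 108 @ $27 + 79 @ $26 = $20,532
Ending inventory: 175 @ $23 + 283 @ $25 + 133 @ $26 = $14,558
Check: goods available $35,090 = COGS $20,532 + ending $14,558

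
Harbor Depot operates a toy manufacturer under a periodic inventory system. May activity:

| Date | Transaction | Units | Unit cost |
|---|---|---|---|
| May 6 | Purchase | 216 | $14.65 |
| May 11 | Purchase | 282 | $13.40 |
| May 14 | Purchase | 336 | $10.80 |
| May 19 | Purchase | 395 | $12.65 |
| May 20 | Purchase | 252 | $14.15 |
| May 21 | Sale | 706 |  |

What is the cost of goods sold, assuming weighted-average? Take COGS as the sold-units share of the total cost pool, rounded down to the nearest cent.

COGS = $9,121.53

May 21, sell 706: 706/1481 × $19,134.55 → $9,121.53
Ending inventory (cost pool remaining) = $10,013.02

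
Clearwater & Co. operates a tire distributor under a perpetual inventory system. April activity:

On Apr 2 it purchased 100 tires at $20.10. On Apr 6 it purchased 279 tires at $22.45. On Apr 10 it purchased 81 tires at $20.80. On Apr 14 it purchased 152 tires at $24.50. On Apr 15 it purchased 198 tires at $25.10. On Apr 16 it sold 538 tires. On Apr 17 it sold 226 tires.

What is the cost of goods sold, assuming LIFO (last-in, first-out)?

Apr 16, 538 sold [LIFO — newest first]: 198 @ $25.10 + 152 @ $24.50 + 81 @ $20.80 + 107 @ $22.45 = $12,780.75
Apr 17, 226 sold [LIFO — newest first]: 172 @ $22.45 + 54 @ $20.10 = $4,946.80
Total COGS = $12,780.75 + $4,946.80 = $17,727.55
Ending inventory: 46 @ $20.10 = $924.60

COGS = $17,727.55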